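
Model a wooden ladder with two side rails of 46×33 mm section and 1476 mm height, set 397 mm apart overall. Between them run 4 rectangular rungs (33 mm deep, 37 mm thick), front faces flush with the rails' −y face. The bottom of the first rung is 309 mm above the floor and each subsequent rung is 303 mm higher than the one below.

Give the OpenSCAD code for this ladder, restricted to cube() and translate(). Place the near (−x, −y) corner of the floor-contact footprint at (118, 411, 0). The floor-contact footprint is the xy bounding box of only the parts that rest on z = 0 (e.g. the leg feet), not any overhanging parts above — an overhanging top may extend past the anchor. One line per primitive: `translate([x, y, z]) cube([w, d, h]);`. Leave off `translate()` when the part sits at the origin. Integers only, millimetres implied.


translate([118, 411, 0]) cube([46, 33, 1476]);
translate([469, 411, 0]) cube([46, 33, 1476]);
translate([164, 411, 309]) cube([305, 33, 37]);
translate([164, 411, 612]) cube([305, 33, 37]);
translate([164, 411, 915]) cube([305, 33, 37]);
translate([164, 411, 1218]) cube([305, 33, 37]);


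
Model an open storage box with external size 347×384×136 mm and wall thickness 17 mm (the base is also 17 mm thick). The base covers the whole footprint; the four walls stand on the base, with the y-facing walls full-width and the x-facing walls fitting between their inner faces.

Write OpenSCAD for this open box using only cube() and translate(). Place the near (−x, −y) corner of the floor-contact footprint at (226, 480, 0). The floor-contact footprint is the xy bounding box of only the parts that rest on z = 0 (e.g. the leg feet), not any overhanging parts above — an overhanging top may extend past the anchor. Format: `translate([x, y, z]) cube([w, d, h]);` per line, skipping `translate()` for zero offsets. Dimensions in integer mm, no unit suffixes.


translate([226, 480, 0]) cube([347, 384, 17]);
translate([226, 480, 17]) cube([347, 17, 119]);
translate([226, 847, 17]) cube([347, 17, 119]);
translate([226, 497, 17]) cube([17, 350, 119]);
translate([556, 497, 17]) cube([17, 350, 119]);


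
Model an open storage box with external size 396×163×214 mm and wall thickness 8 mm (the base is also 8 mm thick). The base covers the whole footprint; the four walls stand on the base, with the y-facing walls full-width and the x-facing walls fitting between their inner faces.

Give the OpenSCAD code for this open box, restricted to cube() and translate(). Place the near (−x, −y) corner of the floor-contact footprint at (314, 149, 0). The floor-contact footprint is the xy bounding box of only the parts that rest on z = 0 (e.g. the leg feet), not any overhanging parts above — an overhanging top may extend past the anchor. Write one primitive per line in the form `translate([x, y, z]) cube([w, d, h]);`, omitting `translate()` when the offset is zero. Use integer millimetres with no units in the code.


translate([314, 149, 0]) cube([396, 163, 8]);
translate([314, 149, 8]) cube([396, 8, 206]);
translate([314, 304, 8]) cube([396, 8, 206]);
translate([314, 157, 8]) cube([8, 147, 206]);
translate([702, 157, 8]) cube([8, 147, 206]);


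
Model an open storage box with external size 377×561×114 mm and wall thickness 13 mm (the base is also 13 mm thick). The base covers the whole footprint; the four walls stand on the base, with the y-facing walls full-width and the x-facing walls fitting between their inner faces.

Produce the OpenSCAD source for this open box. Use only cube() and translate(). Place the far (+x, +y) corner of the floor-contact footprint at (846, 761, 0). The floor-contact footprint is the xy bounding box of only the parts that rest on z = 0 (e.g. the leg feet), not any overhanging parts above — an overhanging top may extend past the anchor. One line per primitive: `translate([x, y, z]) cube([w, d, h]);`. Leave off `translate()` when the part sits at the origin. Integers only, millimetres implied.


translate([469, 200, 0]) cube([377, 561, 13]);
translate([469, 200, 13]) cube([377, 13, 101]);
translate([469, 748, 13]) cube([377, 13, 101]);
translate([469, 213, 13]) cube([13, 535, 101]);
translate([833, 213, 13]) cube([13, 535, 101]);


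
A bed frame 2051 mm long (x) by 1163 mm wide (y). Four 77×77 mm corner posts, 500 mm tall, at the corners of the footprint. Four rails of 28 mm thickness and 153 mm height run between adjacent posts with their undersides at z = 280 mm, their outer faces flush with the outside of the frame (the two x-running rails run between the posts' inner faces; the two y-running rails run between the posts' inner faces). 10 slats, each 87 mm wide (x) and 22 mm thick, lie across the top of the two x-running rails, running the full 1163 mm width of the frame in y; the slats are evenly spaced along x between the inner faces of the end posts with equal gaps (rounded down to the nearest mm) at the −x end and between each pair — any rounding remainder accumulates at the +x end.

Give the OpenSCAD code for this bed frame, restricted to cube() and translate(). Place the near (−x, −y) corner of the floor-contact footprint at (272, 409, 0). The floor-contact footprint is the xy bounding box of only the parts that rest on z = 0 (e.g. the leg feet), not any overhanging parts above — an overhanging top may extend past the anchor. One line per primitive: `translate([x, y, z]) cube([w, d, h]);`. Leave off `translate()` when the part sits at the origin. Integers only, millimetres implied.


// slat z = rail_z + rail_h = 280 + 153 = 433
// slat gap = ⌊(1897 − 10·87) / 11⌋ = 93
translate([272, 409, 0]) cube([77, 77, 500]);
translate([272, 1495, 0]) cube([77, 77, 500]);
translate([2246, 409, 0]) cube([77, 77, 500]);
translate([2246, 1495, 0]) cube([77, 77, 500]);
translate([349, 409, 280]) cube([1897, 28, 153]);
translate([349, 1544, 280]) cube([1897, 28, 153]);
translate([272, 486, 280]) cube([28, 1009, 153]);
translate([2295, 486, 280]) cube([28, 1009, 153]);
translate([442, 409, 433]) cube([87, 1163, 22]);
translate([622, 409, 433]) cube([87, 1163, 22]);
translate([802, 409, 433]) cube([87, 1163, 22]);
translate([982, 409, 433]) cube([87, 1163, 22]);
translate([1162, 409, 433]) cube([87, 1163, 22]);
translate([1342, 409, 433]) cube([87, 1163, 22]);
translate([1522, 409, 433]) cube([87, 1163, 22]);
translate([1702, 409, 433]) cube([87, 1163, 22]);
translate([1882, 409, 433]) cube([87, 1163, 22]);
translate([2062, 409, 433]) cube([87, 1163, 22]);


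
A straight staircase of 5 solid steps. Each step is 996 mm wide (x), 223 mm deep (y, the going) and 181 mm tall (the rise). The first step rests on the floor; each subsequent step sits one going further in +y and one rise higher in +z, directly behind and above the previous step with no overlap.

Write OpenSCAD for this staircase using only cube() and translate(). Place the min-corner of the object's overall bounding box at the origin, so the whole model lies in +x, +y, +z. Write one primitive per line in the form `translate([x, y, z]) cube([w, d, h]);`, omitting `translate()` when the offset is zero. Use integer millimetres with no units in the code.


cube([996, 223, 181]);
translate([0, 223, 181]) cube([996, 223, 181]);
translate([0, 446, 362]) cube([996, 223, 181]);
translate([0, 669, 543]) cube([996, 223, 181]);
translate([0, 892, 724]) cube([996, 223, 181]);


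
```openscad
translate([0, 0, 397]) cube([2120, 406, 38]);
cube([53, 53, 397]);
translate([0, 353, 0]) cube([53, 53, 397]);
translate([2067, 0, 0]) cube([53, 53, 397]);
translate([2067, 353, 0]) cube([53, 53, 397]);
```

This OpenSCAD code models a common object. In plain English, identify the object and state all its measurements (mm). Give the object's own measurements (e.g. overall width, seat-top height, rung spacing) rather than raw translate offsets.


A long wooden bench with a 2120 mm (x) × 406 mm (y) seat, 38 mm thick, its top surface 435 mm above the floor. Four 53 mm square legs at the seat corners, flush with the edges, run from z = 0 to the seat underside.


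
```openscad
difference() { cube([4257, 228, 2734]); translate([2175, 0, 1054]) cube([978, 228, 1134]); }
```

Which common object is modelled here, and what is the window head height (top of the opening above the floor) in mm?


A wall with a window opening. The window head height is 2188 mm.

A wall with a rectangular opening subtracted — a window. Sill at z = 1054, opening 1134 mm tall, so the head is at 1054 + 1134 = 2188 mm.


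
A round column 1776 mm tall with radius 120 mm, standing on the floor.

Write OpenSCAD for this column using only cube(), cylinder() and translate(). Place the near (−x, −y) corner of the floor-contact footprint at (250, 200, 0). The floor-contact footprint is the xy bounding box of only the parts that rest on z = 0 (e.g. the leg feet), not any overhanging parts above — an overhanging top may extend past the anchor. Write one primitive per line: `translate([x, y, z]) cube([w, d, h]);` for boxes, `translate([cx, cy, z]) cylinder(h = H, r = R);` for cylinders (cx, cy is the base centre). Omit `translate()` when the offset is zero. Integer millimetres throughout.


translate([370, 320, 0]) cylinder(h = 1776, r = 120);


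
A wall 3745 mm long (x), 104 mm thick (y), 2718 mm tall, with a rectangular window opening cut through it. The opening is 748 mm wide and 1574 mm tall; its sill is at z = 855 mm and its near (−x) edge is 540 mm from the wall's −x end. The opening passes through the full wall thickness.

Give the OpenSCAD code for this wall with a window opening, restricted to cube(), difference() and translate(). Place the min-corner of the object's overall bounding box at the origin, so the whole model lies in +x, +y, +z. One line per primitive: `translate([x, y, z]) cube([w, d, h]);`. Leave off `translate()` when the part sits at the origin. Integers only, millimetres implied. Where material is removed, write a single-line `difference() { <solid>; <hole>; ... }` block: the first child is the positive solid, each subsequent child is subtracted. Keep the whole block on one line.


difference() { cube([3745, 104, 2718]); translate([540, 0, 855]) cube([748, 104, 1574]); }


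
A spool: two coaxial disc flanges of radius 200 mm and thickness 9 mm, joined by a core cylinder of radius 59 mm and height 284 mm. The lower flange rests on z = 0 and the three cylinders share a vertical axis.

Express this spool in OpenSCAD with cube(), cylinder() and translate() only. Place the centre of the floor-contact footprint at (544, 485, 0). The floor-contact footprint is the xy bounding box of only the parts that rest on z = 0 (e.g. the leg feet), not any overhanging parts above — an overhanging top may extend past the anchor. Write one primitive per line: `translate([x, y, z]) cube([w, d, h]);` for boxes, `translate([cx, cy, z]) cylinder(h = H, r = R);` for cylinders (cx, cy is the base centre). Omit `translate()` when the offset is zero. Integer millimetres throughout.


translate([544, 485, 0]) cylinder(h = 9, r = 200);
translate([544, 485, 9]) cylinder(h = 284, r = 59);
translate([544, 485, 293]) cylinder(h = 9, r = 200);


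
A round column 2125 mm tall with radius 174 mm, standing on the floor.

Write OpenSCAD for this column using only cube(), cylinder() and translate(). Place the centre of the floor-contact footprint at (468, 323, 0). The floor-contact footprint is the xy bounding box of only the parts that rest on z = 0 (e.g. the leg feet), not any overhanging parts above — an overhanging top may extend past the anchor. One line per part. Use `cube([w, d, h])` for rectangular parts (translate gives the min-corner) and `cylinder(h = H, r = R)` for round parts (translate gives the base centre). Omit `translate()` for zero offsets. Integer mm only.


translate([468, 323, 0]) cylinder(h = 2125, r = 174);


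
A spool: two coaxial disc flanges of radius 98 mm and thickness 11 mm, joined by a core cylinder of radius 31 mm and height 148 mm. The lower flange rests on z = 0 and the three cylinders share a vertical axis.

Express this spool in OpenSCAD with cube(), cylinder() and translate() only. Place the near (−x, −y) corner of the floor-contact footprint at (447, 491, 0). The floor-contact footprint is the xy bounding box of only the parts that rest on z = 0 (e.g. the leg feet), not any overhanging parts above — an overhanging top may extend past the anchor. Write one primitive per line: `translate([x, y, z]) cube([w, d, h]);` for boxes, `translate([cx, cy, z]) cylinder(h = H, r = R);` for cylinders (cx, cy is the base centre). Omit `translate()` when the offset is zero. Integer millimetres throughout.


translate([545, 589, 0]) cylinder(h = 11, r = 98);
translate([545, 589, 11]) cylinder(h = 148, r = 31);
translate([545, 589, 159]) cylinder(h = 11, r = 98);


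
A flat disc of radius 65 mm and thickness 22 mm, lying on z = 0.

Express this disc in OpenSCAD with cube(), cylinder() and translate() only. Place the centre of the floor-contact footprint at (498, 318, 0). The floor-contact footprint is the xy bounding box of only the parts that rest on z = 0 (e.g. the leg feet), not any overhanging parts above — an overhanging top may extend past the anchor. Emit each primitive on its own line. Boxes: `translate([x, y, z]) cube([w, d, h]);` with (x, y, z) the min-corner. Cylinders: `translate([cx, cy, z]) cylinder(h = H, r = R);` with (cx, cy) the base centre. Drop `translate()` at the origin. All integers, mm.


translate([498, 318, 0]) cylinder(h = 22, r = 65);


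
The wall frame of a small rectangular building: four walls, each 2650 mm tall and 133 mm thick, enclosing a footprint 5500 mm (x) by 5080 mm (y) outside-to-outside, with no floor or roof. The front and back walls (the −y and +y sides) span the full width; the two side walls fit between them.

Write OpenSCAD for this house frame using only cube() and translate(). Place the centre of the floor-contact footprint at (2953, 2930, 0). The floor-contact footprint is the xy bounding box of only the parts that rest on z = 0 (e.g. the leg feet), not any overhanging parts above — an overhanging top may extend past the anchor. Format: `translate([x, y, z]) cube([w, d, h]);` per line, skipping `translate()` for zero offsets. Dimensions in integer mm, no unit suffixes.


translate([203, 390, 0]) cube([5500, 133, 2650]);
translate([203, 5337, 0]) cube([5500, 133, 2650]);
translate([203, 523, 0]) cube([133, 4814, 2650]);
translate([5570, 523, 0]) cube([133, 4814, 2650]);


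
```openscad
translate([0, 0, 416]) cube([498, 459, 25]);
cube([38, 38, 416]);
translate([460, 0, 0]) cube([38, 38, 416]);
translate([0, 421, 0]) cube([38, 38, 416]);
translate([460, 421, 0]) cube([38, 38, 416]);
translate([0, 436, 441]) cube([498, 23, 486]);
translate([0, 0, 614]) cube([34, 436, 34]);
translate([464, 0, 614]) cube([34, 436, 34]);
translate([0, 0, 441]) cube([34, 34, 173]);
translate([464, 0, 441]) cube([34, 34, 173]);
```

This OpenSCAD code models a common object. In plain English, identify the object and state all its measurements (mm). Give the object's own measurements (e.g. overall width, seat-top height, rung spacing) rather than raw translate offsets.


A chair. The seat is a 498×459×25 mm slab with its top at z = 441 mm, on four 38×38 mm corner legs (flush with the seat edges, standing on z = 0). A flat backrest 23 mm thick, 486 mm tall, spans the full seat width and rises from the seat top along its +y edge, rear face flush with the rear of the seat. Two armrests of 34×34 mm section run along each side from the seat's front edge to the front of the backrest, top faces 207 mm above the seat top and outer faces flush with the seat's x-edges; a 34×34 mm post under the front of each armrest stands on the seat at the front corner.


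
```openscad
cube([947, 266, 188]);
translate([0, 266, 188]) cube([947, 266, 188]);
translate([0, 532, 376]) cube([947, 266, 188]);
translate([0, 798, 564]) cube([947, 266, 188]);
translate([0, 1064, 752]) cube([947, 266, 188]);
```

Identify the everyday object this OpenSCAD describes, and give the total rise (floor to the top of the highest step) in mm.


A staircase. The total rise is 940 mm.

5 identical blocks, each offset up and back from the previous — a staircase. Each step is 188 mm tall and there are 5 of them, so the total rise is 5 × 188 = 940 mm.


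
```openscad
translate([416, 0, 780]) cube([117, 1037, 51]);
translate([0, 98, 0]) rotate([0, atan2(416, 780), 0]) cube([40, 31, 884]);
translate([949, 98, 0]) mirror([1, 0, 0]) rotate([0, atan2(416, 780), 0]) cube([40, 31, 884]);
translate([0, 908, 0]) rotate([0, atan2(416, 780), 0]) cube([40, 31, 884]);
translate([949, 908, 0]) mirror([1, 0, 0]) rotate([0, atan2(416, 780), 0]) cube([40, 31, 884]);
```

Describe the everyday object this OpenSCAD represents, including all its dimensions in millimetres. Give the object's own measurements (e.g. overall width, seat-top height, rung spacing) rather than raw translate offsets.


A sawhorse. A 117×1037×51 mm beam (x, y, z) sits on two A-frame leg pairs. Each pair is two raked legs of 40×31 mm section (31 mm along y) splaying symmetrically in x. Each leg rises 780 mm vertically over 416 mm of horizontal reach and is 884 mm long along its own axis. Every leg's outer bottom edge rests on the floor and its outer top edge meets a bottom edge of the beam — the left legs (tilting toward +x) meet the beam's −x bottom edge, the right legs (their mirror images, tilting toward −x) meet its +x bottom edge — so the leg tops tuck under the beam, the beam's underside is 780 mm above the floor, and the feet are 949 mm apart outside-to-outside with the beam centred between them. The two leg pairs are set in 98 mm from either end of the beam.


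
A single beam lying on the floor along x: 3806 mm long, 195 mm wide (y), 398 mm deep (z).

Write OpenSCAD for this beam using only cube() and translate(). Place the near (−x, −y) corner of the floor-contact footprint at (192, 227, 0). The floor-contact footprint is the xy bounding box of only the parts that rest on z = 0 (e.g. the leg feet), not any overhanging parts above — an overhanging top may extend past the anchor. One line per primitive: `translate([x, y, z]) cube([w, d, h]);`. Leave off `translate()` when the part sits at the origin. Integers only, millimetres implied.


translate([192, 227, 0]) cube([3806, 195, 398]);


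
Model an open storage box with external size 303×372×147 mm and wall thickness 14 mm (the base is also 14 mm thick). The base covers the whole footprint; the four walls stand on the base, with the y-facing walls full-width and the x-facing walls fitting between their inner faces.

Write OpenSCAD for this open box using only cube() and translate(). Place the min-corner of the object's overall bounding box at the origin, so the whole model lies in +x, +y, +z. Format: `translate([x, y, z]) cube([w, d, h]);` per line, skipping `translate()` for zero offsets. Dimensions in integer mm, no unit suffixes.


cube([303, 372, 14]);
translate([0, 0, 14]) cube([303, 14, 133]);
translate([0, 358, 14]) cube([303, 14, 133]);
translate([0, 14, 14]) cube([14, 344, 133]);
translate([289, 14, 14]) cube([14, 344, 133]);


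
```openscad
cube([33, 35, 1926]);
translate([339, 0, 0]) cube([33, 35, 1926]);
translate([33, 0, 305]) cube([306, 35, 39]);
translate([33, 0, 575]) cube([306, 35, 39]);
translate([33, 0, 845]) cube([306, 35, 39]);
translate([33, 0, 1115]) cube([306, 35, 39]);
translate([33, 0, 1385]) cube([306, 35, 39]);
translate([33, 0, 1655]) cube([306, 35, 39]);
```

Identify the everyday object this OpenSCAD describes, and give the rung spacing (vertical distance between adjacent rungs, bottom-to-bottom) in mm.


A ladder. The rung spacing is 270 mm.

Two tall 33×35 posts with 6 short bars between them — a ladder. Adjacent rungs sit at z = 305 and z = 575, so the spacing is 575 − 305 = 270 mm.


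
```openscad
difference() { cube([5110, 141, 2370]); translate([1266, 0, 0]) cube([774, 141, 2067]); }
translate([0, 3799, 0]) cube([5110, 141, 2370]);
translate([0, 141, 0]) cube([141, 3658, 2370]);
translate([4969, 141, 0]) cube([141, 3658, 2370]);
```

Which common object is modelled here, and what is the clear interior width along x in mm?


A single room. The interior width is 4828 mm.

Four walls enclosing a rectangle with a door in the front wall — a room. Outside width 5110 minus two 141 mm walls gives 4828 mm.


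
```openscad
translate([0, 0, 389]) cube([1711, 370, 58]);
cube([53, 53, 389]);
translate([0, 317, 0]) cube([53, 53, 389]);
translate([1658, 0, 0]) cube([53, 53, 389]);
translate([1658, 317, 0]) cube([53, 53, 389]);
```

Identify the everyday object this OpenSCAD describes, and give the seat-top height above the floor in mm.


A bench. The seat-top height is 447 mm.

A long slab on four corner posts — a bench. The slab sits at z = 389 with thickness 58, so the top is 389 + 58 = 447 mm.


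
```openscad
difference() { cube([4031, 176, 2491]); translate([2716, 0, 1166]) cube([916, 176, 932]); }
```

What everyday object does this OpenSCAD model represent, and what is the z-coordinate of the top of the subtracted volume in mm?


A wall with a window opening. The window head height is 2098 mm.

A wall with a rectangular opening subtracted — a window. Sill at z = 1166, opening 932 mm tall, so the head is at 1166 + 932 = 2098 mm.


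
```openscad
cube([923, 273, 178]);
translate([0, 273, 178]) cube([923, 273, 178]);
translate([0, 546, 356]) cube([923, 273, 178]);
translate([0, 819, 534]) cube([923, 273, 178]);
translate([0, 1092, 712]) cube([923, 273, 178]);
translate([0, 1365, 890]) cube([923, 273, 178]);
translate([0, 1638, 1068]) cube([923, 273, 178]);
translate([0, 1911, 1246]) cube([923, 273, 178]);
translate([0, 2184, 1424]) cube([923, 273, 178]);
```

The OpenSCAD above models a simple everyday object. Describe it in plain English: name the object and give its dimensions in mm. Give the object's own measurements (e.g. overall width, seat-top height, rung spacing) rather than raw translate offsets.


A straight staircase of 9 solid steps. Each step is 923 mm wide (x), 273 mm deep (y, the going) and 178 mm tall (the rise). The first step rests on the floor; each subsequent step sits one going further in +y and one rise higher in +z, directly behind and above the previous step with no overlap.


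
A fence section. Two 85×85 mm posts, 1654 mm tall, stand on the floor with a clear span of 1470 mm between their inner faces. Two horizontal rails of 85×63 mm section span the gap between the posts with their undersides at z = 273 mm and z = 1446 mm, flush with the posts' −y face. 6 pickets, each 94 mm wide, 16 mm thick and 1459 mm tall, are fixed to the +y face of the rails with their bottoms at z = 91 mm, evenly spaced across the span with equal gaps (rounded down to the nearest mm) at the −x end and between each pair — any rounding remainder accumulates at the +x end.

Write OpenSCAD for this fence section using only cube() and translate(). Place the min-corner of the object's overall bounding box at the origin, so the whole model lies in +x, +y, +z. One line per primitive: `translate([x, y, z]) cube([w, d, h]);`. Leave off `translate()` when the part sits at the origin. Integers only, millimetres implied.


cube([85, 85, 1654]);
translate([1555, 0, 0]) cube([85, 85, 1654]);
translate([85, 0, 273]) cube([1470, 85, 63]);
translate([85, 0, 1446]) cube([1470, 85, 63]);
translate([214, 85, 91]) cube([94, 16, 1459]);
translate([437, 85, 91]) cube([94, 16, 1459]);
translate([660, 85, 91]) cube([94, 16, 1459]);
translate([883, 85, 91]) cube([94, 16, 1459]);
translate([1106, 85, 91]) cube([94, 16, 1459]);
translate([1329, 85, 91]) cube([94, 16, 1459]);


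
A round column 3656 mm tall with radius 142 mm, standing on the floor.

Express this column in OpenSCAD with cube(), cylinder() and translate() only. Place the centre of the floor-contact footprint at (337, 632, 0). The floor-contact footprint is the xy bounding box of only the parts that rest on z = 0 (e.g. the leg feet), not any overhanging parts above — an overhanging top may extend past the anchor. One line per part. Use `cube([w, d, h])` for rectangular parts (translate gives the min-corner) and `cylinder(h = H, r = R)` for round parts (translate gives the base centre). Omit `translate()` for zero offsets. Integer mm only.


translate([337, 632, 0]) cylinder(h = 3656, r = 142);


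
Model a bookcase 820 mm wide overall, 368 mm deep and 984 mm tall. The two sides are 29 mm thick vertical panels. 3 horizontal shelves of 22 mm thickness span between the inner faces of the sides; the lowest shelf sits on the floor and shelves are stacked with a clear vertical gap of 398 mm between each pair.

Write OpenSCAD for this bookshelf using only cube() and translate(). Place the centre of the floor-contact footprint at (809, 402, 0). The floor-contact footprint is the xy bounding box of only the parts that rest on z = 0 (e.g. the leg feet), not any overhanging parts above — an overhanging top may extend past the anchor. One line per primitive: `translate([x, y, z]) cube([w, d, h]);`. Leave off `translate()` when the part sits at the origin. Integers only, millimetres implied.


translate([399, 218, 0]) cube([29, 368, 984]);
translate([1190, 218, 0]) cube([29, 368, 984]);
translate([428, 218, 0]) cube([762, 368, 22]);
translate([428, 218, 420]) cube([762, 368, 22]);
translate([428, 218, 840]) cube([762, 368, 22]);


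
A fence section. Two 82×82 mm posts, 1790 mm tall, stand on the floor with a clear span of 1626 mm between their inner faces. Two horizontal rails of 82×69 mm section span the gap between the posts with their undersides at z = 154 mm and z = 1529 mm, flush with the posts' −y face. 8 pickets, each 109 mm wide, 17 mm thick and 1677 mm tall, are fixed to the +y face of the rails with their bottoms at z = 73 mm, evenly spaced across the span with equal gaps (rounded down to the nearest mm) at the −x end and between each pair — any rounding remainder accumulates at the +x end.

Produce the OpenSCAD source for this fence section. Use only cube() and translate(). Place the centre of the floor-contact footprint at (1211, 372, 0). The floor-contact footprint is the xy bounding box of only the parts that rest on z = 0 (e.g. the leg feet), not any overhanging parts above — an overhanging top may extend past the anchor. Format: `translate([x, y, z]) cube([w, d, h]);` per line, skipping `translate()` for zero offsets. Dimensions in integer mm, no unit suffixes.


translate([316, 331, 0]) cube([82, 82, 1790]);
translate([2024, 331, 0]) cube([82, 82, 1790]);
translate([398, 331, 154]) cube([1626, 82, 69]);
translate([398, 331, 1529]) cube([1626, 82, 69]);
translate([481, 413, 73]) cube([109, 17, 1677]);
translate([673, 413, 73]) cube([109, 17, 1677]);
translate([865, 413, 73]) cube([109, 17, 1677]);
translate([1057, 413, 73]) cube([109, 17, 1677]);
translate([1249, 413, 73]) cube([109, 17, 1677]);
translate([1441, 413, 73]) cube([109, 17, 1677]);
translate([1633, 413, 73]) cube([109, 17, 1677]);
translate([1825, 413, 73]) cube([109, 17, 1677]);


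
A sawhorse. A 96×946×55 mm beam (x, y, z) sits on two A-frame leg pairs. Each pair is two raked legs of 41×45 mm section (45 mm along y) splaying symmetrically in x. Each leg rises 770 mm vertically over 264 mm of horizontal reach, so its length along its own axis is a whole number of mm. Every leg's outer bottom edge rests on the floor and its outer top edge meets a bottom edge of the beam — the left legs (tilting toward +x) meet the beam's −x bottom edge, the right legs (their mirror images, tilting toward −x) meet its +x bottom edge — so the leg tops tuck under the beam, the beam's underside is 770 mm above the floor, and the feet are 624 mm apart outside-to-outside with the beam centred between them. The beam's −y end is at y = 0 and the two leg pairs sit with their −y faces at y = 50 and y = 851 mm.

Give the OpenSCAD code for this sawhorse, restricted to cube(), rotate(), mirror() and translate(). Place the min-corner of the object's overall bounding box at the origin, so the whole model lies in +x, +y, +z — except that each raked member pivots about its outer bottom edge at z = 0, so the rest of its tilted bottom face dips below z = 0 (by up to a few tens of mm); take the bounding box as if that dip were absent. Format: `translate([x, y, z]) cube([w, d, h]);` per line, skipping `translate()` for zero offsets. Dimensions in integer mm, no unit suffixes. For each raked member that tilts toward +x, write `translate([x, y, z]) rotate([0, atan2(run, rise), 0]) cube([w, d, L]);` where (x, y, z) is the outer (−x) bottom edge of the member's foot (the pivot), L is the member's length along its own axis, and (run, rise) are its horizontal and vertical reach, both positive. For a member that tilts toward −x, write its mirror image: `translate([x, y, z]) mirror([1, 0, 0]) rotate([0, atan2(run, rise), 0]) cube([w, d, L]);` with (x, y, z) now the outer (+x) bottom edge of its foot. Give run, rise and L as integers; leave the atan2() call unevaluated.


// leg length = √(264² + 770²) = 814
// right-leg outer foot x = 2·264 + 96 = 624
// beam min-corner = (264, 0, 770)
translate([264, 0, 770]) cube([96, 946, 55]);
translate([0, 50, 0]) rotate([0, atan2(264, 770), 0]) cube([41, 45, 814]);
translate([624, 50, 0]) mirror([1, 0, 0]) rotate([0, atan2(264, 770), 0]) cube([41, 45, 814]);
translate([0, 851, 0]) rotate([0, atan2(264, 770), 0]) cube([41, 45, 814]);
translate([624, 851, 0]) mirror([1, 0, 0]) rotate([0, atan2(264, 770), 0]) cube([41, 45, 814]);


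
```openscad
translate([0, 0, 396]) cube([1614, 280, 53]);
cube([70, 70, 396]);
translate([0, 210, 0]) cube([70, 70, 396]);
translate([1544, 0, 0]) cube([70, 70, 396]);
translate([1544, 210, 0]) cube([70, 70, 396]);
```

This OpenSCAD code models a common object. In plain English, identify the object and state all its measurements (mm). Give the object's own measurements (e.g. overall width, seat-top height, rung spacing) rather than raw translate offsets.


A bench: a 1614×280 mm seat slab, 53 mm thick, top at z = 449 mm, on four 70×70 mm square legs flush with the seat corners and standing on z = 0.


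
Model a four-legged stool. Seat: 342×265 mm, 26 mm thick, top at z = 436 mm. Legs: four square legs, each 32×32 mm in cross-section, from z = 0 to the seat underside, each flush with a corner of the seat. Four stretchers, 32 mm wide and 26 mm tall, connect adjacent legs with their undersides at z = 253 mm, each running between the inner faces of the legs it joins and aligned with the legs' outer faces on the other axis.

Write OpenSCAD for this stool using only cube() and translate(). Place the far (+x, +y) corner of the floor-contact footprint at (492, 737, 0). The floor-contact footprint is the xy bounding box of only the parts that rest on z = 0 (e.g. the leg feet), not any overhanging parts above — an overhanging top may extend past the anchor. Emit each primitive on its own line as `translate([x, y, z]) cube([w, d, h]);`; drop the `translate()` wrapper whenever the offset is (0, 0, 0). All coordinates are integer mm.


translate([150, 472, 410]) cube([342, 265, 26]);
translate([150, 472, 0]) cube([32, 32, 410]);
translate([460, 472, 0]) cube([32, 32, 410]);
translate([150, 705, 0]) cube([32, 32, 410]);
translate([460, 705, 0]) cube([32, 32, 410]);
translate([182, 472, 253]) cube([278, 32, 26]);
translate([182, 705, 253]) cube([278, 32, 26]);
translate([150, 504, 253]) cube([32, 201, 26]);
translate([460, 504, 253]) cube([32, 201, 26]);


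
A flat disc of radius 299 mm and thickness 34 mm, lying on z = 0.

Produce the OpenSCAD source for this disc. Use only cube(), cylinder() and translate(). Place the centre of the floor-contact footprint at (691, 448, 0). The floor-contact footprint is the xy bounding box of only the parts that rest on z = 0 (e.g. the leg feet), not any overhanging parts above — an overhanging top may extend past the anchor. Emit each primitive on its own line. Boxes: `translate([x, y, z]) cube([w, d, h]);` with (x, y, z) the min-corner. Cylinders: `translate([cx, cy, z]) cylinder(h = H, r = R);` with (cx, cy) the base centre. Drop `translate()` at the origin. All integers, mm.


translate([691, 448, 0]) cylinder(h = 34, r = 299);


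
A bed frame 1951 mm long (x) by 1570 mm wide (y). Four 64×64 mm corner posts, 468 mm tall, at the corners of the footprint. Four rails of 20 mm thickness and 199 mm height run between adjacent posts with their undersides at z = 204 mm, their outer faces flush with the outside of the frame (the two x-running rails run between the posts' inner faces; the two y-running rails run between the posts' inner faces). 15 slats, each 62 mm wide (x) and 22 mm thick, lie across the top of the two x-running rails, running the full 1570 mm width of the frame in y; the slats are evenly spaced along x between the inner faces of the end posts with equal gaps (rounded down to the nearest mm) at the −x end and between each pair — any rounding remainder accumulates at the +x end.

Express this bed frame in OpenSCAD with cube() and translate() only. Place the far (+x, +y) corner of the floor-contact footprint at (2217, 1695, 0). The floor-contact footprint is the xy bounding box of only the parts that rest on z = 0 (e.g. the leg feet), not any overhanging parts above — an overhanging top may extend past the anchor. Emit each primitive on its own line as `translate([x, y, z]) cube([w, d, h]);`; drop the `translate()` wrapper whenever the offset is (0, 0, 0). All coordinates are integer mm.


translate([266, 125, 0]) cube([64, 64, 468]);
translate([266, 1631, 0]) cube([64, 64, 468]);
translate([2153, 125, 0]) cube([64, 64, 468]);
translate([2153, 1631, 0]) cube([64, 64, 468]);
translate([330, 125, 204]) cube([1823, 20, 199]);
translate([330, 1675, 204]) cube([1823, 20, 199]);
translate([266, 189, 204]) cube([20, 1442, 199]);
translate([2197, 189, 204]) cube([20, 1442, 199]);
translate([385, 125, 403]) cube([62, 1570, 22]);
translate([502, 125, 403]) cube([62, 1570, 22]);
translate([619, 125, 403]) cube([62, 1570, 22]);
translate([736, 125, 403]) cube([62, 1570, 22]);
translate([853, 125, 403]) cube([62, 1570, 22]);
translate([970, 125, 403]) cube([62, 1570, 22]);
translate([1087, 125, 403]) cube([62, 1570, 22]);
translate([1204, 125, 403]) cube([62, 1570, 22]);
translate([1321, 125, 403]) cube([62, 1570, 22]);
translate([1438, 125, 403]) cube([62, 1570, 22]);
translate([1555, 125, 403]) cube([62, 1570, 22]);
translate([1672, 125, 403]) cube([62, 1570, 22]);
translate([1789, 125, 403]) cube([62, 1570, 22]);
translate([1906, 125, 403]) cube([62, 1570, 22]);
translate([2023, 125, 403]) cube([62, 1570, 22]);


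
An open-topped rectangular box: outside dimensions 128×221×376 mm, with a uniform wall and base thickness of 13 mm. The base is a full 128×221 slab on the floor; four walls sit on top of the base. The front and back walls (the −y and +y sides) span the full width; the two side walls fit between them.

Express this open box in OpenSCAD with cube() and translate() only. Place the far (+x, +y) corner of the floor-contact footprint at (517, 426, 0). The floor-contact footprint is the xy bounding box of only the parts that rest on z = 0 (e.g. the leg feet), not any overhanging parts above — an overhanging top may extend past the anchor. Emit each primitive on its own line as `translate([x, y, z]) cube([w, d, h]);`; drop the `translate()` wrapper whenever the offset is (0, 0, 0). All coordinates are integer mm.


translate([389, 205, 0]) cube([128, 221, 13]);
translate([389, 205, 13]) cube([128, 13, 363]);
translate([389, 413, 13]) cube([128, 13, 363]);
translate([389, 218, 13]) cube([13, 195, 363]);
translate([504, 218, 13]) cube([13, 195, 363]);


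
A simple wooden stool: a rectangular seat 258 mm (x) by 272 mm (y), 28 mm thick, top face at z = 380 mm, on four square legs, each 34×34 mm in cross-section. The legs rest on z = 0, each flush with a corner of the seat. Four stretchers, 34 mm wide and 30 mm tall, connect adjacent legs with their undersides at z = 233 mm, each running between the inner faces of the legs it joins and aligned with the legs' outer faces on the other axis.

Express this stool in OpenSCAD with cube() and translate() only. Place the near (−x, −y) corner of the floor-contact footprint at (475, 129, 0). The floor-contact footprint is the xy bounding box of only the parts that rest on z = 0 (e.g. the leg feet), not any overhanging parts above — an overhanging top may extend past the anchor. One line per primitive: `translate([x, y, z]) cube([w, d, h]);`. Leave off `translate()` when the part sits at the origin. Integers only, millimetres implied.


translate([475, 129, 352]) cube([258, 272, 28]);
translate([475, 129, 0]) cube([34, 34, 352]);
translate([699, 129, 0]) cube([34, 34, 352]);
translate([475, 367, 0]) cube([34, 34, 352]);
translate([699, 367, 0]) cube([34, 34, 352]);
translate([509, 129, 233]) cube([190, 34, 30]);
translate([509, 367, 233]) cube([190, 34, 30]);
translate([475, 163, 233]) cube([34, 204, 30]);
translate([699, 163, 233]) cube([34, 204, 30]);


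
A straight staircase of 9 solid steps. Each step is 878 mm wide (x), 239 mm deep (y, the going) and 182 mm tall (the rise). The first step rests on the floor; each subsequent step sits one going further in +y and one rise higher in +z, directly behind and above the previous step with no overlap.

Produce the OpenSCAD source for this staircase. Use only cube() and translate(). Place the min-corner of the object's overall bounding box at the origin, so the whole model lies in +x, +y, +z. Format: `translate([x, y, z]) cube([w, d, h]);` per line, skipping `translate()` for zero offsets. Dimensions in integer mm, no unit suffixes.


cube([878, 239, 182]);
translate([0, 239, 182]) cube([878, 239, 182]);
translate([0, 478, 364]) cube([878, 239, 182]);
translate([0, 717, 546]) cube([878, 239, 182]);
translate([0, 956, 728]) cube([878, 239, 182]);
translate([0, 1195, 910]) cube([878, 239, 182]);
translate([0, 1434, 1092]) cube([878, 239, 182]);
translate([0, 1673, 1274]) cube([878, 239, 182]);
translate([0, 1912, 1456]) cube([878, 239, 182]);


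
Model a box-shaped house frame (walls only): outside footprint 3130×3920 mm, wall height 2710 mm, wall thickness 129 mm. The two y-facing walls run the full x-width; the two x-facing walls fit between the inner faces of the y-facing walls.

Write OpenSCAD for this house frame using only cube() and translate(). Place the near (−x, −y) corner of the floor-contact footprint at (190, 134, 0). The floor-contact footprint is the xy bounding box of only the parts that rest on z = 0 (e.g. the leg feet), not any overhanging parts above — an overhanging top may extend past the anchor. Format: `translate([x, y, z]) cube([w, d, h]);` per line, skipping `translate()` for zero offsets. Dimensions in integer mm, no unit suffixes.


translate([190, 134, 0]) cube([3130, 129, 2710]);
translate([190, 3925, 0]) cube([3130, 129, 2710]);
translate([190, 263, 0]) cube([129, 3662, 2710]);
translate([3191, 263, 0]) cube([129, 3662, 2710]);


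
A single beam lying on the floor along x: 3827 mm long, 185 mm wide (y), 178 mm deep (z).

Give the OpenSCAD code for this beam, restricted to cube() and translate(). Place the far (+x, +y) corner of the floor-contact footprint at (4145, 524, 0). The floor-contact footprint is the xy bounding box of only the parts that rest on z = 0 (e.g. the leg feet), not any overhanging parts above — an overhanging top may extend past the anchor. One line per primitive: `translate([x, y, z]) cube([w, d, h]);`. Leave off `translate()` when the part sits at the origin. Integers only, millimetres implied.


translate([318, 339, 0]) cube([3827, 185, 178]);


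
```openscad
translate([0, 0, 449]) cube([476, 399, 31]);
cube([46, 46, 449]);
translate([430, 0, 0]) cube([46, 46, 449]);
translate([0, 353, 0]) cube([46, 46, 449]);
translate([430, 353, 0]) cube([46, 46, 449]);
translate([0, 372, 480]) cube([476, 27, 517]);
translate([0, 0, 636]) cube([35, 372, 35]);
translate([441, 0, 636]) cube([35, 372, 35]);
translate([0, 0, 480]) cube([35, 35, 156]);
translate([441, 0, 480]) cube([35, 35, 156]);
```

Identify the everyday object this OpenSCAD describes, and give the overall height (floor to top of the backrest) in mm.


A chair. The overall height is 997 mm.

A slab on four corner posts with a tall panel at the back — a chair. The seat slab sits at z = 449 with thickness 31, and the 517 mm backrest starts at the seat top, so the overall height is 449 + 31 + 517 = 997 mm.
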